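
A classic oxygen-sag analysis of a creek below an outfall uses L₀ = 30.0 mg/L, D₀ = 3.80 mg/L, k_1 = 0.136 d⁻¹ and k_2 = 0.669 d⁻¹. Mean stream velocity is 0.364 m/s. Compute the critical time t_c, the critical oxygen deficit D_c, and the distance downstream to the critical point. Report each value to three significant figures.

t_c = [1/(k_2−k_1)] ln[(k_2/k_1)(1 − D₀(k_2−k_1)/(k_1 L₀))]
= [1/(0.669−0.136)] ln[(0.669/0.136)(1 − 3.80×0.5330/(0.136×30.0))]
= (1/0.5330) ln[4.919 × 0.5036] = 1.876 × ln(2.477) = 1.876 × 0.9071 = 1.702 d.
L(t_c) = L₀ e^(−k_1 t_c) = 30.0 × 0.7934 = 23.80 mg/L, and at the critical point k_2 D_c = k_1 L, so D_c = (0.136/0.669) × 23.80 = 4.839 mg/L.
x_c = v t_c = 0.364 m/s × 1.702 d × 86400 s/d = 53520 m ≈ 53.5 km.

t_c ≈ 1.70 d; D_c ≈ 4.84 mg/L; x_c ≈ 53.5 km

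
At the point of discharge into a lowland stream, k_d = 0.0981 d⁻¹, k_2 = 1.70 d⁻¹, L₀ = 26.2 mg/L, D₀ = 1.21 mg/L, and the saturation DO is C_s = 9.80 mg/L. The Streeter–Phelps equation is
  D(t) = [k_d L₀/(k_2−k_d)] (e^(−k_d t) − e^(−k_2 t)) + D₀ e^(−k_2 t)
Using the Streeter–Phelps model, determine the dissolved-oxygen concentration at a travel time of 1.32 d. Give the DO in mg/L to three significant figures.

DO ≈ 8.43 mg/L

k_d L₀/(k_2−k_d) = 0.0981×26.2/(1.70−0.0981) = 2.570/1.602 = 1.604 mg/L.
e^(−k_d t) = e^(−0.0981×1.320) = 0.8785; e^(−k_2 t) = e^(−1.70×1.320) = 0.1060.
D = 1.604 × (0.8785 − 0.1060) + 1.21 × 0.1060 = 1.239 + 0.1283 = 1.368 mg/L.
DO = C_s − D = 9.80 − 1.368 = 8.432 mg/L.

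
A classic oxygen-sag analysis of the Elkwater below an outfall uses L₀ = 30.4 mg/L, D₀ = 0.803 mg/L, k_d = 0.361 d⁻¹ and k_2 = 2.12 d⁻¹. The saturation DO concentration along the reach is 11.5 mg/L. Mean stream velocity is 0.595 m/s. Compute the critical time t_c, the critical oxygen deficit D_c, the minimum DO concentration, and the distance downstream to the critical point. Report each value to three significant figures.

With k_2/k_d = 5.873 and 1 − D₀(k_2−k_d)/(k_d L₀) = 0.8713,
t_c = ln(5.873 × 0.8713) / (2.12 − 0.361) = ln(5.117) / 1.759 = 1.633/1.759 = 0.9281 d.
L(t_c) = L₀ e^(−k_d t_c) = 30.4 × 0.7153 = 21.75 mg/L, and at the critical point k_2 D_c = k_d L, so D_c = (0.361/2.12) × 21.75 = 3.703 mg/L.
Minimum DO = C_s − D_c = 11.5 − 3.703 = 7.797 mg/L.
x_c = v t_c = 0.595 m/s × 0.9281 d × 86400 s/d = 47710 m ≈ 47.7 km.

t_c ≈ 0.928 d; D_c ≈ 3.70 mg/L; min DO ≈ 7.80 mg/L; x_c ≈ 47.7 km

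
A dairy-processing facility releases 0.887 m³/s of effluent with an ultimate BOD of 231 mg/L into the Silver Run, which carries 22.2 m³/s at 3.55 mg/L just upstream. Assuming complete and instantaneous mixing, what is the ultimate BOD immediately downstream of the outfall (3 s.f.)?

12.3 mg/L

Flow-weighted mixing: C = (Q_r C_r + Q_w C_w)/(Q_r + Q_w)
= (22.2×3.55 + 0.887×231)/(22.2 + 0.887) = 283.7/23.09 = 12.29 mg/L.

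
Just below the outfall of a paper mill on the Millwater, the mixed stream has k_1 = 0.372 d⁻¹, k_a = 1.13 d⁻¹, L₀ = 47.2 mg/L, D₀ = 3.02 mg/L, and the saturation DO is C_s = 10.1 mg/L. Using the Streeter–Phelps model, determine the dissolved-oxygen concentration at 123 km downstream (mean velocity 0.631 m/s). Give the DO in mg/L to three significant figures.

DO ≈ 1.67 mg/L

Travel time t = x/v = 123 km / (0.631 m/s) = 123000 m / 0.631 m/s = 194900 s = 2.256 d.
k_1 L₀/(k_a−k_1) = 0.372×47.2/(1.13−0.372) = 17.56/0.7580 = 23.16 mg/L.
e^(−k_1 t) = e^(−0.372×2.256) = 0.4320; e^(−k_a t) = e^(−1.13×2.256) = 0.07813.
D = 23.16 × (0.4320 − 0.07813) + 3.02 × 0.07813 = 8.198 + 0.2359 = 8.434 mg/L.
DO = C_s − D = 10.1 − 8.434 = 1.666 mg/L.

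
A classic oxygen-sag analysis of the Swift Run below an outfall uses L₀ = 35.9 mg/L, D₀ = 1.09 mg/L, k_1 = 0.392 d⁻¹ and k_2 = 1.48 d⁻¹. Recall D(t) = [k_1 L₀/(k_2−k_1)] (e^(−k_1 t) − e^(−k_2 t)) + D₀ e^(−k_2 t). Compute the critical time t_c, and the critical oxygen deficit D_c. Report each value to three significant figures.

With k_2/k_1 = 3.776 and 1 − D₀(k_2−k_1)/(k_1 L₀) = 0.9157,
t_c = ln(3.776 × 0.9157) / (1.48 − 0.392) = ln(3.457) / 1.088 = 1.241/1.088 = 1.140 d.
D_c = (k_1/k_2) L₀ e^(−k_1 t_c) = (0.392/1.48) × 35.9 × e^(−0.392×1.140) = 0.2649 × 35.9 × 0.6396 = 6.082 mg/L.

t_c ≈ 1.14 d; D_c ≈ 6.08 mg/L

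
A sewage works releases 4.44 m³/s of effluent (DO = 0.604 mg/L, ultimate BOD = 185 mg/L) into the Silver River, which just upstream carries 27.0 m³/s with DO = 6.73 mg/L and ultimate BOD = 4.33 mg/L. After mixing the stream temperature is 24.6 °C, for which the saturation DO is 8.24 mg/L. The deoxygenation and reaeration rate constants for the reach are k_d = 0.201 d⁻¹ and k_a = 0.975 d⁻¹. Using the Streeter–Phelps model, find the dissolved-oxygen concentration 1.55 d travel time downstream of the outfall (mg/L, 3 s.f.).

DO ≈ 3.75 mg/L

Mixed DO = (27.0×6.73 + 4.44×0.604)/(27.0+4.44) = 184.4/31.44 = 5.865 mg/L.
Mixed L₀ = (27.0×4.33 + 4.44×185)/(31.44) = 938.3/31.44 = 29.84 mg/L.
Initial deficit D₀ = C_s − DO₀ = 8.24 − 5.865 = 2.375 mg/L.
D(1.55) = [0.201×29.84/(0.975−0.201)](e^(−0.201×1.55) − e^(−0.975×1.55)) + 2.375 e^(−0.975×1.55)
= 7.750 × (0.7323 − 0.2206) + 2.375 × 0.2206 = 4.490 mg/L.
DO = 8.24 − 4.490 = 3.750 mg/L.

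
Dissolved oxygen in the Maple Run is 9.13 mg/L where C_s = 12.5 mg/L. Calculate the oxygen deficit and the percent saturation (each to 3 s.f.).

D = C_s − C = 12.5 − 9.13 = 3.37 mg/L.
% saturation = 9.13/12.5 × 100 = 73.0 %.

D ≈ 3.37 mg/L; 73.0 % saturation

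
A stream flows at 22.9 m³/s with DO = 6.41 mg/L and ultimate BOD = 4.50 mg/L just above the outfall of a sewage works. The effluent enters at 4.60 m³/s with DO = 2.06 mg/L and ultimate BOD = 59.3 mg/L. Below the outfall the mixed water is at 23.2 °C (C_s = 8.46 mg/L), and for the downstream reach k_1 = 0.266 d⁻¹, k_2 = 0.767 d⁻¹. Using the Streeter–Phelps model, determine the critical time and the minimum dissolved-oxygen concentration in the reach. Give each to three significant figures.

t_c ≈ 1.15 d; minimum DO ≈ 4.97 mg/L

Mixed DO = (22.9×6.41 + 4.60×2.06)/(22.9+4.60) = 156.3/27.50 = 5.682 mg/L.
Mixed L₀ = (22.9×4.50 + 4.60×59.3)/(27.50) = 375.8/27.50 = 13.67 mg/L.
Initial deficit D₀ = C_s − DO₀ = 8.46 − 5.682 = 2.778 mg/L.
t_c = (1/0.5010) ln[(0.767/0.266)(1 − 2.778×0.5010/(0.266×13.67))] = 1.996 × ln(1.780) = 1.151 d.
D_c = (0.266/0.767) × 13.67 × e^(−0.266×1.151) = 0.3468 × 13.67 × 0.7364 = 3.490 mg/L.
Minimum DO = 8.46 − 3.490 = 4.970 mg/L.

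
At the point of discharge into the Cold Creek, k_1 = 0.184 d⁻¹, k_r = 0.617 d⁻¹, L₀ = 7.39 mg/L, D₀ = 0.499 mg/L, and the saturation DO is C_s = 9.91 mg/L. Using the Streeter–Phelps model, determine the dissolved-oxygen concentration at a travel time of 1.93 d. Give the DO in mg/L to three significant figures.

DO ≈ 8.51 mg/L

k_1 L₀/(k_r−k_1) = 0.184×7.39/(0.617−0.184) = 1.360/0.4330 = 3.140 mg/L.
e^(−k_1 t) = e^(−0.184×1.930) = 0.7011; e^(−k_r t) = e^(−0.617×1.930) = 0.3040.
D = 3.140 × (0.7011 − 0.3040) + 0.499 × 0.3040 = 1.247 + 0.1517 = 1.399 mg/L.
DO = C_s − D = 9.91 − 1.399 = 8.511 mg/L.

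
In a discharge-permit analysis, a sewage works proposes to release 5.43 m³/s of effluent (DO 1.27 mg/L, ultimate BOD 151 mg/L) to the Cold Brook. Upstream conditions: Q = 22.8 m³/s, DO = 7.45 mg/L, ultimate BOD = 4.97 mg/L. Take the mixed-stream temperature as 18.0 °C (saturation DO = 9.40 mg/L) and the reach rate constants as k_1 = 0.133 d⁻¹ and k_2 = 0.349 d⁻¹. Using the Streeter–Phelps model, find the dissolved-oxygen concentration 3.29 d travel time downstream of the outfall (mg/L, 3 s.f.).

DO ≈ 1.72 mg/L

Mixed DO = (22.8×7.45 + 5.43×1.27)/(22.8+5.43) = 176.8/28.23 = 6.261 mg/L.
Mixed L₀ = (22.8×4.97 + 5.43×151)/(28.23) = 933.2/28.23 = 33.06 mg/L.
Initial deficit D₀ = C_s − DO₀ = 9.40 − 6.261 = 3.139 mg/L.
D(3.29) = [0.133×33.06/(0.349−0.133)](e^(−0.133×3.29) − e^(−0.349×3.29)) + 3.139 e^(−0.349×3.29)
= 20.36 × (0.6456 − 0.3172) + 3.139 × 0.3172 = 7.680 mg/L.
DO = 9.40 − 7.680 = 1.720 mg/L.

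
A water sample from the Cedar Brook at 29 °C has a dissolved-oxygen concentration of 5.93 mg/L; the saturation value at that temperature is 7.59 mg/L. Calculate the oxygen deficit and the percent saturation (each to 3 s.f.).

D = C_s − C = 7.59 − 5.93 = 1.66 mg/L.
% saturation = 5.93/7.59 × 100 = 78.1 %.

D ≈ 1.66 mg/L; 78.1 % saturation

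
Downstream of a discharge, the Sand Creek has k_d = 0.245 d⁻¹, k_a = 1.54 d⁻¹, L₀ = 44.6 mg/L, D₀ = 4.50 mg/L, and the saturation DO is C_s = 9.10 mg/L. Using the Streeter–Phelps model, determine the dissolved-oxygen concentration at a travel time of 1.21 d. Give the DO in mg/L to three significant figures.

DO ≈ 3.44 mg/L

k_d L₀/(k_a−k_d) = 0.245×44.6/(1.54−0.245) = 10.93/1.295 = 8.438 mg/L.
e^(−k_d t) = e^(−0.245×1.210) = 0.7435; e^(−k_a t) = e^(−1.54×1.210) = 0.1551.
D = 8.438 × (0.7435 − 0.1551) + 4.50 × 0.1551 = 4.964 + 0.6981 = 5.662 mg/L.
DO = C_s − D = 9.10 − 5.662 = 3.438 mg/L.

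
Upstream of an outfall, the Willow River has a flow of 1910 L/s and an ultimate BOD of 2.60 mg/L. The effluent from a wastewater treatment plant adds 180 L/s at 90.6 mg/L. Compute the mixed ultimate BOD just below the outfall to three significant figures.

10.2 mg/L

Flow-weighted mixing: C = (Q_r C_r + Q_w C_w)/(Q_r + Q_w)
= (1910×2.60 + 180×90.6)/(1910 + 180) = 21270/2090 = 10.18 mg/L.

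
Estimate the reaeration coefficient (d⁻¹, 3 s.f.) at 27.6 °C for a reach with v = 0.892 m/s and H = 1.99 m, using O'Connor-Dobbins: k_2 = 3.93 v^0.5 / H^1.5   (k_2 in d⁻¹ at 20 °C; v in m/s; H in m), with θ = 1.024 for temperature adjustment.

k_2 ≈ 1.58 d⁻¹

k_2(20) = 3.93 × 0.892^0.5 / 1.99^1.5 = 3.93 × 0.9445 / 2.807 = 1.322 d⁻¹.
k_2(27.6) = 1.322 × 1.024^(27.6−20) = 1.322 × 1.198 = 1.583 d⁻¹.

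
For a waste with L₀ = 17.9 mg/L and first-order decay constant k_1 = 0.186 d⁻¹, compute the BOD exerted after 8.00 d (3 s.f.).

y_t = L₀(1 − e^(−k_1 t)) = 17.9 × (1 − e^(−0.186×8.00))
= 17.9 × (1 − 0.2258) = 17.9 × 0.7742 = 13.86 mg/L.

y ≈ 13.9 mg/L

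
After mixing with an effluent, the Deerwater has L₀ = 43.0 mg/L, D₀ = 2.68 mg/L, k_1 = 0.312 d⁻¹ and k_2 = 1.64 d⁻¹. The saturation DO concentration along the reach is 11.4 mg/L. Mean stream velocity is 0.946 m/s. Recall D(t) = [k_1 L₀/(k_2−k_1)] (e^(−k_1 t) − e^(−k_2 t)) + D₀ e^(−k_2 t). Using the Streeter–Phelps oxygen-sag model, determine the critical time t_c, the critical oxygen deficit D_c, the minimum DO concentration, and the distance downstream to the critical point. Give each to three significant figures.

t_c = [1/(k_2−k_1)] ln[(k_2/k_1)(1 − D₀(k_2−k_1)/(k_1 L₀))]
= [1/(1.64−0.312)] ln[(1.64/0.312)(1 − 2.68×1.328/(0.312×43.0))]
= (1/1.328) ln[5.256 × 0.7347] = 0.7530 × ln(3.862) = 0.7530 × 1.351 = 1.017 d.
L(t_c) = L₀ e^(−k_1 t_c) = 43.0 × 0.7280 = 31.30 mg/L, and at the critical point k_2 D_c = k_1 L, so D_c = (0.312/1.64) × 31.30 = 5.955 mg/L.
Minimum DO = C_s − D_c = 11.4 − 5.955 = 5.445 mg/L.
x_c = v t_c = 0.946 m/s × 1.017 d × 86400 s/d = 83160 m ≈ 83.2 km.

t_c ≈ 1.02 d; D_c ≈ 5.96 mg/L; min DO ≈ 5.44 mg/L; x_c ≈ 83.2 km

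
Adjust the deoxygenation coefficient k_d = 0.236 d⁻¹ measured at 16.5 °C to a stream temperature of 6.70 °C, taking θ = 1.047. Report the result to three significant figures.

k_d(T₂) = k_d(T₁) · θ^(T₂−T₁) = 0.236 × 1.047^(6.70−16.5)
= 0.236 × 1.047^-9.80 = 0.236 × 0.6376 = 0.1505 d⁻¹.

k_d ≈ 0.150 d⁻¹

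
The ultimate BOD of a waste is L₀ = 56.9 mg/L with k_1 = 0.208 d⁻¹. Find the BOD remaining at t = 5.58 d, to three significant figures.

L_t = L₀ e^(−k_1 t) = 56.9 × e^(−0.208×5.58) = 56.9 × 0.3133 = 17.83 mg/L.

L ≈ 17.8 mg/L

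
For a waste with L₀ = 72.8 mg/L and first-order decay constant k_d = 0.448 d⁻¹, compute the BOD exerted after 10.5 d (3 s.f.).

y_t = L₀(1 − e^(−k_d t)) = 72.8 × (1 − e^(−0.448×10.5))
= 72.8 × (1 − 0.009059) = 72.8 × 0.9909 = 72.14 mg/L.

y ≈ 72.1 mg/L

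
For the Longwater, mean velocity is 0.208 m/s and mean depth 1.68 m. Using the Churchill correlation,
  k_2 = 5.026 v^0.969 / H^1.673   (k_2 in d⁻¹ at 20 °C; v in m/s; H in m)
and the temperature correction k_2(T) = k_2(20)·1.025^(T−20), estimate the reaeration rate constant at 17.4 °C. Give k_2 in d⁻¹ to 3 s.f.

k_2 ≈ 0.432 d⁻¹

k_2(20) = 5.026 × 0.208^0.969 / 1.68^1.673 = 5.026 × 0.2184 / 2.382 = 0.4608 d⁻¹.
k_2(17.4) = 0.4608 × 1.025^(17.4−20) = 0.4608 × 0.9378 = 0.4321 d⁻¹.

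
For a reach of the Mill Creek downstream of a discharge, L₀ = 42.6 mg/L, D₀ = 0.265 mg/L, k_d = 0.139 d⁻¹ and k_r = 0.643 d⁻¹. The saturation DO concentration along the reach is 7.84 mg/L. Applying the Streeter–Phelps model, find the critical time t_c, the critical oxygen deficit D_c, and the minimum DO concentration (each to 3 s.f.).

t_c ≈ 2.99 d; D_c ≈ 6.07 mg/L; min DO ≈ 1.77 mg/L

With k_r/k_d = 4.626 and 1 − D₀(k_r−k_d)/(k_d L₀) = 0.9774,
t_c = ln(4.626 × 0.9774) / (0.643 − 0.139) = ln(4.522) / 0.5040 = 1.509/0.5040 = 2.994 d.
D_c = (k_d/k_r) L₀ e^(−k_d t_c) = (0.139/0.643) × 42.6 × e^(−0.139×2.994) = 0.2162 × 42.6 × 0.6596 = 6.074 mg/L.
Minimum DO = C_s − D_c = 7.84 − 6.074 = 1.766 mg/L.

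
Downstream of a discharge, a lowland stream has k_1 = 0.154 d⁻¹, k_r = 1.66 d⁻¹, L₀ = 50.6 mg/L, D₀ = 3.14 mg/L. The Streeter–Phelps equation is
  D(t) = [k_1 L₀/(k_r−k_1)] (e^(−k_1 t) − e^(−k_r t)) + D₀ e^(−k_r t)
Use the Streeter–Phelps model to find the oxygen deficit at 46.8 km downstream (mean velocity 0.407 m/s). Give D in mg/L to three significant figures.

Travel time t = x/v = 46.8 km / (0.407 m/s) = 46800 m / 0.407 m/s = 115000 s = 1.331 d.
k_1 L₀/(k_r−k_1) = 0.154×50.6/(1.66−0.154) = 7.792/1.506 = 5.174 mg/L.
e^(−k_1 t) = e^(−0.154×1.331) = 0.8147; e^(−k_r t) = e^(−1.66×1.331) = 0.1098.
D = 5.174 × (0.8147 − 0.1098) + 3.14 × 0.1098 = 3.647 + 0.3447 = 3.992 mg/L.

D ≈ 3.99 mg/L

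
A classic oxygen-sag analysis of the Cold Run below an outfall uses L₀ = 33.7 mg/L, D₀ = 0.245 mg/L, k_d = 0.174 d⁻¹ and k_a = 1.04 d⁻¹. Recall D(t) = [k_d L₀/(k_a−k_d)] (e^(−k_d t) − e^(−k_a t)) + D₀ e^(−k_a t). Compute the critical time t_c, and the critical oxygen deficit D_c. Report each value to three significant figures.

t_c ≈ 2.02 d; D_c ≈ 3.97 mg/L

At the critical point dD/dt = 0, so k_d L₀ e^(−k_d t) = k_a D. Substituting D(t) from the Streeter–Phelps equation and solving for t gives
t_c = ln[(k_a/k_d)(1 − D₀(k_a−k_d)/(k_d L₀))] / (k_a−k_d).
Here k_a−k_d = 0.8660 d⁻¹ and 1 − D₀(k_a−k_d)/(k_d L₀) = 1 − 0.245×0.8660/(0.174×33.7) = 0.9638, so
t_c = ln(5.977 × 0.9638) / 0.8660 = 1.751 / 0.8660 = 2.022 d.
D_c = (k_d/k_a) L₀ e^(−k_d t_c) = (0.174/1.04) × 33.7 × e^(−0.174×2.022) = 0.1673 × 33.7 × 0.7034 = 3.966 mg/L.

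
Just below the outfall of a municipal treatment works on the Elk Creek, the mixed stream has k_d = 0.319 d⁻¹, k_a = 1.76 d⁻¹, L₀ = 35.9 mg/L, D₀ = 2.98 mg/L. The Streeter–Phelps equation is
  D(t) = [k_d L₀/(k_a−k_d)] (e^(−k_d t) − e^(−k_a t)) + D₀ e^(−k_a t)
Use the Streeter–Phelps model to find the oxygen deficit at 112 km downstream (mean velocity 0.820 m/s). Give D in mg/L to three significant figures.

Travel time t = x/v = 112 km / (0.820 m/s) = 112000 m / 0.820 m/s = 136600 s = 1.581 d.
k_d L₀/(k_a−k_d) = 0.319×35.9/(1.76−0.319) = 11.45/1.441 = 7.947 mg/L.
e^(−k_d t) = e^(−0.319×1.581) = 0.6039; e^(−k_a t) = e^(−1.76×1.581) = 0.06190.
D = 7.947 × (0.6039 − 0.06190) + 2.98 × 0.06190 = 4.308 + 0.1845 = 4.492 mg/L.

D ≈ 4.49 mg/L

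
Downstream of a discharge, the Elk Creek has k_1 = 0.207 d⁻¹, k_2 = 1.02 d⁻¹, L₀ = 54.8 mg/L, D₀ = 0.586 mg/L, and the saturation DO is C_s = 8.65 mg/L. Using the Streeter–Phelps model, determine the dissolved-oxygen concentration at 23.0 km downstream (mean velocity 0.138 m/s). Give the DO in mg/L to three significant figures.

DO ≈ 1.16 mg/L

Travel time t = x/v = 23.0 km / (0.138 m/s) = 23000 m / 0.138 m/s = 166700 s = 1.929 d.
k_1 L₀/(k_2−k_1) = 0.207×54.8/(1.02−0.207) = 11.34/0.8130 = 13.95 mg/L.
e^(−k_1 t) = e^(−0.207×1.929) = 0.6708; e^(−k_2 t) = e^(−1.02×1.929) = 0.1398.
D = 13.95 × (0.6708 − 0.1398) + 0.586 × 0.1398 = 7.409 + 0.08192 = 7.491 mg/L.
DO = C_s − D = 8.65 − 7.491 = 1.159 mg/L.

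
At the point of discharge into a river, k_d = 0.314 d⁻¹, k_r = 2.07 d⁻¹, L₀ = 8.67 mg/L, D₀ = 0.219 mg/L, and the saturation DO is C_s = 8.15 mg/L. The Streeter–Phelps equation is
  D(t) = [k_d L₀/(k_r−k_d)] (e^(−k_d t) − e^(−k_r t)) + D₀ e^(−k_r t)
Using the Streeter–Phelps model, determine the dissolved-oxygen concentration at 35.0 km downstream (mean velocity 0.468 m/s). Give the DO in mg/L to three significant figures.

DO ≈ 7.19 mg/L

Travel time t = x/v = 35.0 km / (0.468 m/s) = 35000 m / 0.468 m/s = 74790 s = 0.8656 d.
k_d L₀/(k_r−k_d) = 0.314×8.67/(2.07−0.314) = 2.722/1.756 = 1.550 mg/L.
e^(−k_d t) = e^(−0.314×0.8656) = 0.7620; e^(−k_r t) = e^(−2.07×0.8656) = 0.1667.
D = 1.550 × (0.7620 − 0.1667) + 0.219 × 0.1667 = 0.9230 + 0.03650 = 0.9595 mg/L.
DO = C_s − D = 8.15 − 0.9595 = 7.191 mg/L.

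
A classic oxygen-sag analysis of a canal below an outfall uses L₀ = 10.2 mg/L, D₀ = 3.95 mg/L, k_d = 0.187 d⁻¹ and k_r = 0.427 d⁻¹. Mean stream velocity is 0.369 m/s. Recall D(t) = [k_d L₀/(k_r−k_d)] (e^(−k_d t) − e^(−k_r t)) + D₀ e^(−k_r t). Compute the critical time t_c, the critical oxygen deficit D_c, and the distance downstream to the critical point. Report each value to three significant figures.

t_c ≈ 0.577 d; D_c ≈ 4.01 mg/L; x_c ≈ 18.4 km

With k_r/k_d = 2.283 and 1 − D₀(k_r−k_d)/(k_d L₀) = 0.5030,
t_c = ln(2.283 × 0.5030) / (0.427 − 0.187) = ln(1.149) / 0.2400 = 0.1385/0.2400 = 0.5770 d.
L(t_c) = L₀ e^(−k_d t_c) = 10.2 × 0.8977 = 9.157 mg/L, and at the critical point k_r D_c = k_d L, so D_c = (0.187/0.427) × 9.157 = 4.010 mg/L.
x_c = v t_c = 0.369 m/s × 0.5770 d × 86400 s/d = 18400 m ≈ 18.4 km.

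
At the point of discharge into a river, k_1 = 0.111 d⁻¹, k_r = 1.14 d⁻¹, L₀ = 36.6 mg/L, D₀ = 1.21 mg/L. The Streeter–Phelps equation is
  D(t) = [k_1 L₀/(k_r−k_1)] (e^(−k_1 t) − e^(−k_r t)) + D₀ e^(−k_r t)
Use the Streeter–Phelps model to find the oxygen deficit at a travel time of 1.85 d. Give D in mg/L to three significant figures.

k_1 L₀/(k_r−k_1) = 0.111×36.6/(1.14−0.111) = 4.063/1.029 = 3.948 mg/L.
e^(−k_1 t) = e^(−0.111×1.850) = 0.8144; e^(−k_r t) = e^(−1.14×1.850) = 0.1214.
D = 3.948 × (0.8144 − 0.1214) + 1.21 × 0.1214 = 2.736 + 0.1468 = 2.883 mg/L.

D ≈ 2.88 mg/L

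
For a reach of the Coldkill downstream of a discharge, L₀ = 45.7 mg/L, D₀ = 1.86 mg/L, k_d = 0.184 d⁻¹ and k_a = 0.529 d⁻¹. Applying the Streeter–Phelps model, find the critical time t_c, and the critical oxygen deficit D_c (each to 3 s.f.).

t_c = [1/(k_a−k_d)] ln[(k_a/k_d)(1 − D₀(k_a−k_d)/(k_d L₀))]
= [1/(0.529−0.184)] ln[(0.529/0.184)(1 − 1.86×0.3450/(0.184×45.7))]
= (1/0.3450) ln[2.875 × 0.9237] = 2.899 × ln(2.656) = 2.899 × 0.9767 = 2.831 d.
L(t_c) = L₀ e^(−k_d t_c) = 45.7 × 0.5940 = 27.15 mg/L, and at the critical point k_a D_c = k_d L, so D_c = (0.184/0.529) × 27.15 = 9.442 mg/L.

t_c ≈ 2.83 d; D_c ≈ 9.44 mg/L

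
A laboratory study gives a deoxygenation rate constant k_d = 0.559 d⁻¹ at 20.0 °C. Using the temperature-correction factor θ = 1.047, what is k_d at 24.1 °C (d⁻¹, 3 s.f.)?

k_d ≈ 0.675 d⁻¹

k_d(T₂) = k_d(T₁) · θ^(T₂−T₁) = 0.559 × 1.047^(24.1−20.0)
= 0.559 × 1.047^4.10 = 0.559 × 1.207 = 0.6748 d⁻¹.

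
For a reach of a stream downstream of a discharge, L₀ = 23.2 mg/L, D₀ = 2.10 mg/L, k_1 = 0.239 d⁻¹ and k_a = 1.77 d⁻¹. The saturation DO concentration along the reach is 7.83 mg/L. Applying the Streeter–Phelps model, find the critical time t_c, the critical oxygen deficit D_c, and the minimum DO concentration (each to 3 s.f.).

t_c ≈ 0.741 d; D_c ≈ 2.62 mg/L; min DO ≈ 5.21 mg/L

With k_a/k_1 = 7.406 and 1 − D₀(k_a−k_1)/(k_1 L₀) = 0.4202,
t_c = ln(7.406 × 0.4202) / (1.77 − 0.239) = ln(3.112) / 1.531 = 1.135/1.531 = 0.7414 d.
L(t_c) = L₀ e^(−k_1 t_c) = 23.2 × 0.8376 = 19.43 mg/L, and at the critical point k_a D_c = k_1 L, so D_c = (0.239/1.77) × 19.43 = 2.624 mg/L.
Minimum DO = C_s − D_c = 7.83 − 2.624 = 5.206 mg/L.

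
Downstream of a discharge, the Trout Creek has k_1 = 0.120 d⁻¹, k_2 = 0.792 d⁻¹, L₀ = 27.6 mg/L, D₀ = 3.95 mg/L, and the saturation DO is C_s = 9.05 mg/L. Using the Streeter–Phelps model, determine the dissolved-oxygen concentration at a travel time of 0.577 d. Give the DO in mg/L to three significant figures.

DO ≈ 5.07 mg/L

k_1 L₀/(k_2−k_1) = 0.120×27.6/(0.792−0.120) = 3.312/0.6720 = 4.929 mg/L.
e^(−k_1 t) = e^(−0.120×0.5770) = 0.9331; e^(−k_2 t) = e^(−0.792×0.5770) = 0.6332.
D = 4.929 × (0.9331 − 0.6332) + 3.95 × 0.6332 = 1.478 + 2.501 = 3.979 mg/L.
DO = C_s − D = 9.05 − 3.979 = 5.071 mg/L.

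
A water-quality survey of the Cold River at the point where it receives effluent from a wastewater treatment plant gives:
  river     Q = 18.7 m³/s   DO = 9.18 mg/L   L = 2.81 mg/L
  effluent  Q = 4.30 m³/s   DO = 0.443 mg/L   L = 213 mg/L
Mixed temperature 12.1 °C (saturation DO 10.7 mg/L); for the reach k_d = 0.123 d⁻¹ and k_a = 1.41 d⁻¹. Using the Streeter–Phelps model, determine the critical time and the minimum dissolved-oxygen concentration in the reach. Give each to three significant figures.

t_c ≈ 0.706 d; minimum DO ≈ 7.33 mg/L

Mixed DO = (18.7×9.18 + 4.30×0.443)/(18.7+4.30) = 173.6/23.00 = 7.547 mg/L.
Mixed L₀ = (18.7×2.81 + 4.30×213)/(23.00) = 968.4/23.00 = 42.11 mg/L.
Initial deficit D₀ = C_s − DO₀ = 10.7 − 7.547 = 3.153 mg/L.
t_c = (1/1.287) ln[(1.41/0.123)(1 − 3.153×1.287/(0.123×42.11))] = 0.7770 × ln(2.480) = 0.7058 d.
D_c = (0.123/1.41) × 42.11 × e^(−0.123×0.7058) = 0.08723 × 42.11 × 0.9168 = 3.368 mg/L.
Minimum DO = 10.7 − 3.368 = 7.332 mg/L.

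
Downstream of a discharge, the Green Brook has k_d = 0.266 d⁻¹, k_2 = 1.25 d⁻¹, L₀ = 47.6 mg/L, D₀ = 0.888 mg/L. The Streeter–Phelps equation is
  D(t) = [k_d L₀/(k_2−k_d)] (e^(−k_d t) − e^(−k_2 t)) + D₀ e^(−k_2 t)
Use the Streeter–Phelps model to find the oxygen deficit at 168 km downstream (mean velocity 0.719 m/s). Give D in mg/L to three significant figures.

Travel time t = x/v = 168 km / (0.719 m/s) = 168000 m / 0.719 m/s = 233700 s = 2.704 d.
k_d L₀/(k_2−k_d) = 0.266×47.6/(1.25−0.266) = 12.66/0.9840 = 12.87 mg/L.
e^(−k_d t) = e^(−0.266×2.704) = 0.4871; e^(−k_2 t) = e^(−1.25×2.704) = 0.03403.
D = 12.87 × (0.4871 − 0.03403) + 0.888 × 0.03403 = 5.829 + 0.03022 = 5.860 mg/L.

D ≈ 5.86 mg/L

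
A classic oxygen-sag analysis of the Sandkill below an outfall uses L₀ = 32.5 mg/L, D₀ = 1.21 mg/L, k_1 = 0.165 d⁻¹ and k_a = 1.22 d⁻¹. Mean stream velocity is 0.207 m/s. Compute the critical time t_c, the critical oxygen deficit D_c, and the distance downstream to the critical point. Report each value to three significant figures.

t_c ≈ 1.64 d; D_c ≈ 3.35 mg/L; x_c ≈ 29.3 km

t_c = [1/(k_a−k_1)] ln[(k_a/k_1)(1 − D₀(k_a−k_1)/(k_1 L₀))]
= [1/(1.22−0.165)] ln[(1.22/0.165)(1 − 1.21×1.055/(0.165×32.5))]
= (1/1.055) ln[7.394 × 0.7619] = 0.9479 × ln(5.634) = 0.9479 × 1.729 = 1.639 d.
D_c = (k_1/k_a) L₀ e^(−k_1 t_c) = (0.165/1.22) × 32.5 × e^(−0.165×1.639) = 0.1352 × 32.5 × 0.7631 = 3.354 mg/L.
x_c = v t_c = 0.207 m/s × 1.639 d × 86400 s/d = 29310 m ≈ 29.3 km.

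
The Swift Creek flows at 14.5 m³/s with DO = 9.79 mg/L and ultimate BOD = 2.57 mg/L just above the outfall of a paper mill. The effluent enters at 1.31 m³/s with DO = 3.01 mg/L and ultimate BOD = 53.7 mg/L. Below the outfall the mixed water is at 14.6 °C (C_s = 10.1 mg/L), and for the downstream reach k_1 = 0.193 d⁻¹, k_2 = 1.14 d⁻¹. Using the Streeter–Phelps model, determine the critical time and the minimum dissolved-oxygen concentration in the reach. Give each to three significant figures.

t_c ≈ 0.830 d; minimum DO ≈ 9.12 mg/L

Mixed DO = (14.5×9.79 + 1.31×3.01)/(14.5+1.31) = 145.9/15.81 = 9.228 mg/L.
Mixed L₀ = (14.5×2.57 + 1.31×53.7)/(15.81) = 107.6/15.81 = 6.807 mg/L.
Initial deficit D₀ = C_s − DO₀ = 10.1 − 9.228 = 0.8718 mg/L.
t_c = (1/0.9470) ln[(1.14/0.193)(1 − 0.8718×0.9470/(0.193×6.807))] = 1.056 × ln(2.195) = 0.8300 d.
D_c = (0.193/1.14) × 6.807 × e^(−0.193×0.8300) = 0.1693 × 6.807 × 0.8520 = 0.9818 mg/L.
Minimum DO = 10.1 − 0.9818 = 9.118 mg/L.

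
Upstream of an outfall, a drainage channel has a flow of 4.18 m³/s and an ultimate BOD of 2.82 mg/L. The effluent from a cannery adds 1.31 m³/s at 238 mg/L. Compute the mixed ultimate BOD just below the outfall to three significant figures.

58.9 mg/L

Flow-weighted mixing: C = (Q_r C_r + Q_w C_w)/(Q_r + Q_w)
= (4.18×2.82 + 1.31×238)/(4.18 + 1.31) = 323.6/5.490 = 58.94 mg/L.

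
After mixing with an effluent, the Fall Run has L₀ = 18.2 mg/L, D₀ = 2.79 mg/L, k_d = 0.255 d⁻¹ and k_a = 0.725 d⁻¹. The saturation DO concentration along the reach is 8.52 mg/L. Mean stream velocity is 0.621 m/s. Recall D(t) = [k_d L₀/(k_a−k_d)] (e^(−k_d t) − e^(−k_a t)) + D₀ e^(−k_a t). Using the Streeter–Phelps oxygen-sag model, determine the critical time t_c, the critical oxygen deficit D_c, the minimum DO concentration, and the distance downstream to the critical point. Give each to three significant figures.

t_c ≈ 1.52 d; D_c ≈ 4.35 mg/L; min DO ≈ 4.17 mg/L; x_c ≈ 81.4 km

t_c = [1/(k_a−k_d)] ln[(k_a/k_d)(1 − D₀(k_a−k_d)/(k_d L₀))]
= [1/(0.725−0.255)] ln[(0.725/0.255)(1 − 2.79×0.4700/(0.255×18.2))]
= (1/0.4700) ln[2.843 × 0.7175] = 2.128 × ln(2.040) = 2.128 × 0.7129 = 1.517 d.
D_c = (k_d/k_a) L₀ e^(−k_d t_c) = (0.255/0.725) × 18.2 × e^(−0.255×1.517) = 0.3517 × 18.2 × 0.6793 = 4.348 mg/L.
Minimum DO = C_s − D_c = 8.52 − 4.348 = 4.172 mg/L.
x_c = v t_c = 0.621 m/s × 1.517 d × 86400 s/d = 81380 m ≈ 81.4 km.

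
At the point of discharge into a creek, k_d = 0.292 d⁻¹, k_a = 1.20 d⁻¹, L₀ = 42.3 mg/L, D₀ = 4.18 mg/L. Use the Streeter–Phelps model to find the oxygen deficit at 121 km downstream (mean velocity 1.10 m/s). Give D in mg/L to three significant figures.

Travel time t = x/v = 121 km / (1.10 m/s) = 121000 m / 1.10 m/s = 110000 s = 1.273 d.
k_d L₀/(k_a−k_d) = 0.292×42.3/(1.20−0.292) = 12.35/0.9080 = 13.60 mg/L.
e^(−k_d t) = e^(−0.292×1.273) = 0.6895; e^(−k_a t) = e^(−1.20×1.273) = 0.2170.
D = 13.60 × (0.6895 − 0.2170) + 4.18 × 0.2170 = 6.427 + 0.9071 = 7.335 mg/L.

D ≈ 7.33 mg/L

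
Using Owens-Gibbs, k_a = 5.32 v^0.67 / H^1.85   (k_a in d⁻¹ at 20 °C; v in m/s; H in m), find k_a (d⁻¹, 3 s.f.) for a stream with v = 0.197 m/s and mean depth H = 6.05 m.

k_a = 5.32 × 0.197^0.67 / 6.05^1.85 = 5.32 × 0.3367 / 27.94 = 0.06411 d⁻¹.

k_a ≈ 0.0641 d⁻¹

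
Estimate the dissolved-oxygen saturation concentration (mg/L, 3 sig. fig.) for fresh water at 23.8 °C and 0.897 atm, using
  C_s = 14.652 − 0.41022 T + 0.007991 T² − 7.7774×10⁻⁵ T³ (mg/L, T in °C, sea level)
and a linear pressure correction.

At sea level: C_s = 14.652 − 0.41022×23.8 + 0.007991×23.8² − 7.7774×10⁻⁵×23.8³ = 8.367 mg/L.
Pressure correction: C_s' = 8.367 × 0.897 = 7.505 mg/L.

C_s ≈ 7.50 mg/L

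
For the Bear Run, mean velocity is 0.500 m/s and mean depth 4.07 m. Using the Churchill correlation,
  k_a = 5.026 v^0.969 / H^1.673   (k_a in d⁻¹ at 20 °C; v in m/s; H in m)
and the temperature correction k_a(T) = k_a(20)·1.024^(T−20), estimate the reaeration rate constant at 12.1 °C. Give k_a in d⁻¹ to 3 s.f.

k_a ≈ 0.203 d⁻¹

k_a(20) = 5.026 × 0.500^0.969 / 4.07^1.673 = 5.026 × 0.5109 / 10.47 = 0.2453 d⁻¹.
k_a(12.1) = 0.2453 × 1.024^(12.1−20) = 0.2453 × 0.8291 = 0.2034 d⁻¹.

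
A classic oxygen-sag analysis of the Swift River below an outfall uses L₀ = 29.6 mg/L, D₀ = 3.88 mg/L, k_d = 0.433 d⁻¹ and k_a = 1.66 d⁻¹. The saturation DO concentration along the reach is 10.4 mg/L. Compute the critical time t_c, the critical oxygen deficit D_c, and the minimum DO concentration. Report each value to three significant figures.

With k_a/k_d = 3.834 and 1 − D₀(k_a−k_d)/(k_d L₀) = 0.6286,
t_c = ln(3.834 × 0.6286) / (1.66 − 0.433) = ln(2.410) / 1.227 = 0.8795/1.227 = 0.7168 d.
L(t_c) = L₀ e^(−k_d t_c) = 29.6 × 0.7332 = 21.70 mg/L, and at the critical point k_a D_c = k_d L, so D_c = (0.433/1.66) × 21.70 = 5.661 mg/L.
Minimum DO = C_s − D_c = 10.4 − 5.661 = 4.739 mg/L.

t_c ≈ 0.717 d; D_c ≈ 5.66 mg/L; min DO ≈ 4.74 mg/L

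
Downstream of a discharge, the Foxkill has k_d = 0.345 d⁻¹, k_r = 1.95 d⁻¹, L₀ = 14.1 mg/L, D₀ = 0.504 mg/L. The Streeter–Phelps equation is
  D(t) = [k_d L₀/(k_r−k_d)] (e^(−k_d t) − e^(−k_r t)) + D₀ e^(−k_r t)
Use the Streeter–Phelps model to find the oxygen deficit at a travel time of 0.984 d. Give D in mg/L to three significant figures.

k_d L₀/(k_r−k_d) = 0.345×14.1/(1.95−0.345) = 4.864/1.605 = 3.031 mg/L.
e^(−k_d t) = e^(−0.345×0.9840) = 0.7121; e^(−k_r t) = e^(−1.95×0.9840) = 0.1468.
D = 3.031 × (0.7121 − 0.1468) + 0.504 × 0.1468 = 1.714 + 0.07398 = 1.787 mg/L.

D ≈ 1.79 mg/L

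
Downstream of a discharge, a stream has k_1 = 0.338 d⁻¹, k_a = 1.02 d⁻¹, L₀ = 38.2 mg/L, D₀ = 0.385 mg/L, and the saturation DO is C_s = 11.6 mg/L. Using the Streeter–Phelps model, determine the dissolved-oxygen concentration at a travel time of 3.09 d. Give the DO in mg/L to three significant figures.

k_1 L₀/(k_a−k_1) = 0.338×38.2/(1.02−0.338) = 12.91/0.6820 = 18.93 mg/L.
e^(−k_1 t) = e^(−0.338×3.090) = 0.3519; e^(−k_a t) = e^(−1.02×3.090) = 0.04278.
D = 18.93 × (0.3519 − 0.04278) + 0.385 × 0.04278 = 5.852 + 0.01647 = 5.869 mg/L.
DO = C_s − D = 11.6 − 5.869 = 5.731 mg/L.

DO ≈ 5.73 mg/L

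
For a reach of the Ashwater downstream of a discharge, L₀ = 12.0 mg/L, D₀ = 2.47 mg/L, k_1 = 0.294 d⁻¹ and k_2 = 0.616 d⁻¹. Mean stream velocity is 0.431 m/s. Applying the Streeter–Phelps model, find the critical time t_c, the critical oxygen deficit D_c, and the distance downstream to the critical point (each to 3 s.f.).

t_c ≈ 1.50 d; D_c ≈ 3.68 mg/L; x_c ≈ 56.0 km

t_c = [1/(k_2−k_1)] ln[(k_2/k_1)(1 − D₀(k_2−k_1)/(k_1 L₀))]
= [1/(0.616−0.294)] ln[(0.616/0.294)(1 − 2.47×0.3220/(0.294×12.0))]
= (1/0.3220) ln[2.095 × 0.7746] = 3.106 × ln(1.623) = 3.106 × 0.4842 = 1.504 d.
L(t_c) = L₀ e^(−k_1 t_c) = 12.0 × 0.6427 = 7.712 mg/L, and at the critical point k_2 D_c = k_1 L, so D_c = (0.294/0.616) × 7.712 = 3.681 mg/L.
x_c = v t_c = 0.431 m/s × 1.504 d × 86400 s/d = 56000 m ≈ 56.0 km.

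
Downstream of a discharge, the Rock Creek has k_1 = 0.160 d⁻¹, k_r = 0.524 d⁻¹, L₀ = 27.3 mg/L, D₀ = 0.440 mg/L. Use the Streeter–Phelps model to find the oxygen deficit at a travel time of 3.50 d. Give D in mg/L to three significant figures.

D ≈ 5.01 mg/L

k_1 L₀/(k_r−k_1) = 0.160×27.3/(0.524−0.160) = 4.368/0.3640 = 12.00 mg/L.
e^(−k_1 t) = e^(−0.160×3.500) = 0.5712; e^(−k_r t) = e^(−0.524×3.500) = 0.1598.
D = 12.00 × (0.5712 − 0.1598) + 0.440 × 0.1598 = 4.937 + 0.07030 = 5.008 mg/L.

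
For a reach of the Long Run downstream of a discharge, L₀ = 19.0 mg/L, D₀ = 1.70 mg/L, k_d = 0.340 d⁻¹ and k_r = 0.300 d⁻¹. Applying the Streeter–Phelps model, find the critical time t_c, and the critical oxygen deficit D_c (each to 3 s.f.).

t_c ≈ 2.87 d; D_c ≈ 8.12 mg/L

At the critical point dD/dt = 0, so k_d L₀ e^(−k_d t) = k_r D. Substituting D(t) from the Streeter–Phelps equation and solving for t gives
t_c = ln[(k_r/k_d)(1 − D₀(k_r−k_d)/(k_d L₀))] / (k_r−k_d).
Here k_r−k_d = -0.04000 d⁻¹ and 1 − D₀(k_r−k_d)/(k_d L₀) = 1 − 1.70×-0.04000/(0.340×19.0) = 1.011, so
t_c = ln(0.8824 × 1.011) / -0.04000 = -0.1147 / -0.04000 = 2.867 d.
D_c = (k_d/k_r) L₀ e^(−k_d t_c) = (0.340/0.300) × 19.0 × e^(−0.340×2.867) = 1.133 × 19.0 × 0.3772 = 8.123 mg/L.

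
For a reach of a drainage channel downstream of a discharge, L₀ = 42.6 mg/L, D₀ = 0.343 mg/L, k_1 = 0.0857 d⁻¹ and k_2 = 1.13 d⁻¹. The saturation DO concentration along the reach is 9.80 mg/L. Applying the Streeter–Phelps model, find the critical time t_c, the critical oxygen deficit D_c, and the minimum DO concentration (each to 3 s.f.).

t_c = [1/(k_2−k_1)] ln[(k_2/k_1)(1 − D₀(k_2−k_1)/(k_1 L₀))]
= [1/(1.13−0.0857)] ln[(1.13/0.0857)(1 − 0.343×1.044/(0.0857×42.6))]
= (1/1.044) ln[13.19 × 0.9019] = 0.9576 × ln(11.89) = 0.9576 × 2.476 = 2.371 d.
D_c = (k_1/k_2) L₀ e^(−k_1 t_c) = (0.0857/1.13) × 42.6 × e^(−0.0857×2.371) = 0.07584 × 42.6 × 0.8161 = 2.637 mg/L.
Minimum DO = C_s − D_c = 9.80 − 2.637 = 7.163 mg/L.

t_c ≈ 2.37 d; D_c ≈ 2.64 mg/L; min DO ≈ 7.16 mg/L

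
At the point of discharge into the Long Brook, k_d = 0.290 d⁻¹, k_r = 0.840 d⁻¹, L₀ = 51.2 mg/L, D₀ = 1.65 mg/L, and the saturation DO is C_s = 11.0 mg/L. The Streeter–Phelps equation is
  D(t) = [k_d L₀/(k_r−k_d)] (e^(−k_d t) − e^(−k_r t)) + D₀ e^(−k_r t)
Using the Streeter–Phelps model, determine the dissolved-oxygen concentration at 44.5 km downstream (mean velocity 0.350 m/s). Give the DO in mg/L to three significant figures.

Travel time t = x/v = 44.5 km / (0.350 m/s) = 44500 m / 0.350 m/s = 127100 s = 1.472 d.
k_d L₀/(k_r−k_d) = 0.290×51.2/(0.840−0.290) = 14.85/0.5500 = 27.00 mg/L.
e^(−k_d t) = e^(−0.290×1.472) = 0.6526; e^(−k_r t) = e^(−0.840×1.472) = 0.2905.
D = 27.00 × (0.6526 − 0.2905) + 1.65 × 0.2905 = 9.776 + 0.4793 = 10.26 mg/L.
DO = C_s − D = 11.0 − 10.26 = 0.7449 mg/L.

DO ≈ 0.745 mg/L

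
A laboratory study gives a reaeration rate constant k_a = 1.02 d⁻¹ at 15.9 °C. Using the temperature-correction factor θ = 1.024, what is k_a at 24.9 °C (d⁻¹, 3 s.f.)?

k_a(T₂) = k_a(T₁) · θ^(T₂−T₁) = 1.02 × 1.024^(24.9−15.9)
= 1.02 × 1.024^9.00 = 1.02 × 1.238 = 1.263 d⁻¹.

k_a ≈ 1.26 d⁻¹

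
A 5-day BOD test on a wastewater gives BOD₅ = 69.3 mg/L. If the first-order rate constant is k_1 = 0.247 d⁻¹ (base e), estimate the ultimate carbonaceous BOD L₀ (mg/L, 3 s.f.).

BOD₅ = L₀(1 − e^(−5k_1)) ⇒ L₀ = BOD₅ / (1 − e^(−5×0.247))
= 69.3 / (1 − 0.2908) = 69.3 / 0.7092 = 97.72 mg/L.

L₀ ≈ 97.7 mg/L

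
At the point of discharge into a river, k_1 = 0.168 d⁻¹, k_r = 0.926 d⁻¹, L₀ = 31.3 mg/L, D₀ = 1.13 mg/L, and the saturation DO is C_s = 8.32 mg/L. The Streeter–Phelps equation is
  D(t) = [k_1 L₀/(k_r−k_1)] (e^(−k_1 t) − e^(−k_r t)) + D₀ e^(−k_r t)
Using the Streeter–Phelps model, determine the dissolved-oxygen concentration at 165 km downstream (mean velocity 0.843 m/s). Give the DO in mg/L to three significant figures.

DO ≈ 4.29 mg/L

Travel time t = x/v = 165 km / (0.843 m/s) = 165000 m / 0.843 m/s = 195700 s = 2.265 d.
k_1 L₀/(k_r−k_1) = 0.168×31.3/(0.926−0.168) = 5.258/0.7580 = 6.937 mg/L.
e^(−k_1 t) = e^(−0.168×2.265) = 0.6835; e^(−k_r t) = e^(−0.926×2.265) = 0.1227.
D = 6.937 × (0.6835 − 0.1227) + 1.13 × 0.1227 = 3.890 + 0.1387 = 4.029 mg/L.
DO = C_s − D = 8.32 − 4.029 = 4.291 mg/L.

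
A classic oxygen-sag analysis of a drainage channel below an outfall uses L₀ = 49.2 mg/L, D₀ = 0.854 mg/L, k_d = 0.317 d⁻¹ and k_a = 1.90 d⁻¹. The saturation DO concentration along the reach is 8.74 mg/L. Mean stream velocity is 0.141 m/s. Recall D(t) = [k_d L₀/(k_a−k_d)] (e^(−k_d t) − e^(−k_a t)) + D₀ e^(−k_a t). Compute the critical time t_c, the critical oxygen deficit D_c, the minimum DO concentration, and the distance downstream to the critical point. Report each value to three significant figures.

t_c ≈ 1.07 d; D_c ≈ 5.84 mg/L; min DO ≈ 2.90 mg/L; x_c ≈ 13.1 km

With k_a/k_d = 5.994 and 1 − D₀(k_a−k_d)/(k_d L₀) = 0.9133,
t_c = ln(5.994 × 0.9133) / (1.90 − 0.317) = ln(5.474) / 1.583 = 1.700/1.583 = 1.074 d.
D_c = (k_d/k_a) L₀ e^(−k_d t_c) = (0.317/1.90) × 49.2 × e^(−0.317×1.074) = 0.1668 × 49.2 × 0.7115 = 5.840 mg/L.
Minimum DO = C_s − D_c = 8.74 − 5.840 = 2.900 mg/L.
x_c = v t_c = 0.141 m/s × 1.074 d × 86400 s/d = 13080 m ≈ 13.1 km.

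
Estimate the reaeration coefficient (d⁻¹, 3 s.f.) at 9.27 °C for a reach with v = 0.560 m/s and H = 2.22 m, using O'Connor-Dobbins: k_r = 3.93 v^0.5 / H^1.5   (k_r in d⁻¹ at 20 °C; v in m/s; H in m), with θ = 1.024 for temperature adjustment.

k_r(20) = 3.93 × 0.560^0.5 / 2.22^1.5 = 3.93 × 0.7483 / 3.308 = 0.8891 d⁻¹.
k_r(9.27) = 0.8891 × 1.024^(9.27−20) = 0.8891 × 0.7753 = 0.6893 d⁻¹.

k_r ≈ 0.689 d⁻¹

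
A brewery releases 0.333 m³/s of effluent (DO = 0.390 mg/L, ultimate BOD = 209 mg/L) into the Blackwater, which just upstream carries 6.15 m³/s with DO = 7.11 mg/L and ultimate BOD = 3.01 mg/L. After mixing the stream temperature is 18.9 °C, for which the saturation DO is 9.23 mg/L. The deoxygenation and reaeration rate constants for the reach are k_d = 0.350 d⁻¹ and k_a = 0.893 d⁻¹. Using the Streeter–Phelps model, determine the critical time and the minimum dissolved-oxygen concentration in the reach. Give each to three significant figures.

Mixed DO = (6.15×7.11 + 0.333×0.390)/(6.15+0.333) = 43.86/6.483 = 6.765 mg/L.
Mixed L₀ = (6.15×3.01 + 0.333×209)/(6.483) = 88.11/6.483 = 13.59 mg/L.
Initial deficit D₀ = C_s − DO₀ = 9.23 − 6.765 = 2.465 mg/L.
t_c = (1/0.5430) ln[(0.893/0.350)(1 − 2.465×0.5430/(0.350×13.59))] = 1.842 × ln(1.833) = 1.116 d.
D_c = (0.350/0.893) × 13.59 × e^(−0.350×1.116) = 0.3919 × 13.59 × 0.6766 = 3.604 mg/L.
Minimum DO = 9.23 − 3.604 = 5.626 mg/L.

t_c ≈ 1.12 d; minimum DO ≈ 5.63 mg/L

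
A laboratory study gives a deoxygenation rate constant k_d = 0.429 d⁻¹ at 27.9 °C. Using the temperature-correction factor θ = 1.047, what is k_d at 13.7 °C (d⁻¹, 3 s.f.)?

k_d(T₂) = k_d(T₁) · θ^(T₂−T₁) = 0.429 × 1.047^(13.7−27.9)
= 0.429 × 1.047^-14.2 = 0.429 × 0.5209 = 0.2235 d⁻¹.

k_d ≈ 0.223 d⁻¹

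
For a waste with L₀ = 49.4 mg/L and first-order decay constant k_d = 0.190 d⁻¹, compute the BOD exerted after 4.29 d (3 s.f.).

y ≈ 27.5 mg/L

y_t = L₀(1 − e^(−k_d t)) = 49.4 × (1 − e^(−0.190×4.29))
= 49.4 × (1 − 0.4426) = 49.4 × 0.5574 = 27.54 mg/L.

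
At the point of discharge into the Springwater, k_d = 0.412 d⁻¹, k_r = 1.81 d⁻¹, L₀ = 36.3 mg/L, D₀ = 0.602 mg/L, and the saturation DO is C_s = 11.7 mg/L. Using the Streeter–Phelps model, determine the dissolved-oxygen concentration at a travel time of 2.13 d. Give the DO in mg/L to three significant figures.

k_d L₀/(k_r−k_d) = 0.412×36.3/(1.81−0.412) = 14.96/1.398 = 10.70 mg/L.
e^(−k_d t) = e^(−0.412×2.130) = 0.4158; e^(−k_r t) = e^(−1.81×2.130) = 0.02117.
D = 10.70 × (0.4158 − 0.02117) + 0.602 × 0.02117 = 4.222 + 0.01274 = 4.234 mg/L.
DO = C_s − D = 11.7 − 4.234 = 7.466 mg/L.

DO ≈ 7.47 mg/L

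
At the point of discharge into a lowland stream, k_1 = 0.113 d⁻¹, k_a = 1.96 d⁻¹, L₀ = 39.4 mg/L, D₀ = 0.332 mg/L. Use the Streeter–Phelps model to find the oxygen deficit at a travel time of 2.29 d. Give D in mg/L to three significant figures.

k_1 L₀/(k_a−k_1) = 0.113×39.4/(1.96−0.113) = 4.452/1.847 = 2.411 mg/L.
e^(−k_1 t) = e^(−0.113×2.290) = 0.7720; e^(−k_a t) = e^(−1.96×2.290) = 0.01124.
D = 2.411 × (0.7720 − 0.01124) + 0.332 × 0.01124 = 1.834 + 0.003731 = 1.838 mg/L.

D ≈ 1.84 mg/L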